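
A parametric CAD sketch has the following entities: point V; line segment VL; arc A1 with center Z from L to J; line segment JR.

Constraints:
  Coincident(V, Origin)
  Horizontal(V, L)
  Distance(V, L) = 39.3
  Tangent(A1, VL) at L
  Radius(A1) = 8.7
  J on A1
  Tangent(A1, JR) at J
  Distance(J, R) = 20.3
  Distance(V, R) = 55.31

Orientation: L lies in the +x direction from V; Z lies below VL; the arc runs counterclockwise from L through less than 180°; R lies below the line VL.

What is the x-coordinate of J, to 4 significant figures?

32.94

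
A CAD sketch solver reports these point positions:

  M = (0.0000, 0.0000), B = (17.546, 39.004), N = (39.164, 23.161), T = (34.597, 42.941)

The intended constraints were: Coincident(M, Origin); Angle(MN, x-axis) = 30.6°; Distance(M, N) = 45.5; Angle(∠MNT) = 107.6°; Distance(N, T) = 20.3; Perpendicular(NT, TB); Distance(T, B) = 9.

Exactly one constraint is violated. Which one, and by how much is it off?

Distance(T, B) = 9 — off by 8.50.

M = (0.00, 0.00) ✓; MN at 30.60° ✓; |MN| = 45.50 ✓; ∠MNT = 107.6° ✓; |NT| = 20.30 ✓; ∠(NT, TB) = 90.00° ✓; |TB| = 17.50 ✗.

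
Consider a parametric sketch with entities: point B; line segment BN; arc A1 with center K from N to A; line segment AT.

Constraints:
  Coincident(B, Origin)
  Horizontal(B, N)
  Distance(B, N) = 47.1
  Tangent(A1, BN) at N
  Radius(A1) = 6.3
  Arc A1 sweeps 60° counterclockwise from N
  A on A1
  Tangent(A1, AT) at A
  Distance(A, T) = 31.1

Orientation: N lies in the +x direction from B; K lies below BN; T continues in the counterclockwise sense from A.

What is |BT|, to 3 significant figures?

39.8

On A1, N sits at bearing 90° from K; a 60° counterclockwise sweep puts A at bearing 150°, so A = K + 6.3·(cos 150°, sin 150°) = (41.6, -3.15). Since A1 is tangent to AT there, KA ⟂ AT, so AT runs along (−sin 150°, cos 150°); with |AT| = 31.1, T = (26.1, -30.1). Then |BT| = |T − B| = 39.8.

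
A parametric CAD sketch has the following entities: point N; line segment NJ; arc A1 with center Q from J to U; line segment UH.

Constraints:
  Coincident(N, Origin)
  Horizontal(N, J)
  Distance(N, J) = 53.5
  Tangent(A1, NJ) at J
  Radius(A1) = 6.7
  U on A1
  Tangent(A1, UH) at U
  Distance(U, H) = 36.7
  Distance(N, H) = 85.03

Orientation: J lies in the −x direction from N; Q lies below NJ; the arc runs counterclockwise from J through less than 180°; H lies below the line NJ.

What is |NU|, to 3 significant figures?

59.4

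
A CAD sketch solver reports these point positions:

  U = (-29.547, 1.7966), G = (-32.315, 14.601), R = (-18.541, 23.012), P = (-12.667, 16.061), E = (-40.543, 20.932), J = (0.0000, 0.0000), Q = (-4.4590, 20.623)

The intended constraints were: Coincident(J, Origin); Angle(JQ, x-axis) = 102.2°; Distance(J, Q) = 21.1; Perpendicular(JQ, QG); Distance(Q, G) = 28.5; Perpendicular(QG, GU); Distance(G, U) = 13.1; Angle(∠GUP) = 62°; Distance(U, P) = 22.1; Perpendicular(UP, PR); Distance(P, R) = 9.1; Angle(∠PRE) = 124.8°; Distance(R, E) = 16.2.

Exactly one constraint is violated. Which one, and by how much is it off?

Distance(R, E) = 16.2 — off by 5.90.

J = (0.00, 0.00) ✓; JQ at 102.2° ✓; |JQ| = 21.10 ✓; ∠(JQ, QG) = 90.00° ✓; |QG| = 28.50 ✓; ∠(QG, GU) = 90.00° ✓; |GU| = 13.10 ✓; ∠GUP = 62.00° ✓; |UP| = 22.10 ✓; ∠(UP, PR) = 90.00° ✓; |PR| = 9.101 ✓; ∠PRE = 124.8° ✓; |RE| = 22.10 ✗.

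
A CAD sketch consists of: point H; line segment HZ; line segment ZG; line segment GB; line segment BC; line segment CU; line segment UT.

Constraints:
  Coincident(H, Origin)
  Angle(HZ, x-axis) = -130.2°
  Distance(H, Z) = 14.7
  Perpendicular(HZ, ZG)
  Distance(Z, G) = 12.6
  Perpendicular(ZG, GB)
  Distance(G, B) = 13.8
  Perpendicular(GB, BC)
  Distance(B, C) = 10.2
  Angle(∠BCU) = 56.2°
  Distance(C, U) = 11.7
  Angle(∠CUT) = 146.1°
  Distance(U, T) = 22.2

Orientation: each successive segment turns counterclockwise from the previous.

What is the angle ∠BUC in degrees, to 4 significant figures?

54.59°

H is at the origin; HZ runs at -130.2° with length 14.7, so Z = (-9.488, -11.23). HZ ⟂ ZG, so ZG runs at -40.20°; with |ZG| = 12.6, G = (0.1356, -19.36). The perpendicularity gives GB at right angles to ZG, so GB runs at 49.80°; with |GB| = 13.8, B = (9.043, -8.820). The perpendicularity gives BC at right angles to GB, so BC runs at 139.8°; with |BC| = 10.2, C = (1.252, -2.237). ∠BCU = 56.2° gives CU at -96.40° from the x-axis; with |CU| = 11.7, U = (-0.05199, -13.86). Then cos ∠BUC = UB·UC / (|UB||UC|), giving 54.59°.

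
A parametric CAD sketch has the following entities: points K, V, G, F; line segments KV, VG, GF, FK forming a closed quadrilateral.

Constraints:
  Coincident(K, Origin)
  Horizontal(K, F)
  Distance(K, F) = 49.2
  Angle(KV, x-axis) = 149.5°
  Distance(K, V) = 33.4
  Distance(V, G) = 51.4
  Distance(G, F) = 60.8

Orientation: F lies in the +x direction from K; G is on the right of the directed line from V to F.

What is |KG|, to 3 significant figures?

28.8

Checks: |VG| = 51.40 ✓; |GF| = 60.80 ✓.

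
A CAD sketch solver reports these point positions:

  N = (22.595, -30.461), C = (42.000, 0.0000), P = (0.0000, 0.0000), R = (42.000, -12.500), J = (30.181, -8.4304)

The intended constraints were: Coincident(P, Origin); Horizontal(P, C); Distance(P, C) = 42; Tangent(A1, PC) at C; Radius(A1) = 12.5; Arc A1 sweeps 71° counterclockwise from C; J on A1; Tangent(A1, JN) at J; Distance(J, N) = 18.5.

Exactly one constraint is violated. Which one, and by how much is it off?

Distance(J, N) = 18.5 — off by 4.80.

P = (0.00, 0.00) ✓; P.y = 0.00, C.y = 0.00 ✓; |PC| = 42.00 ✓; ∠(RC, CP) = 90.00° ✓; |RC| = 12.50 ✓; bearing(R→J) − bearing(R→C) = 71.00° ✓; |RJ| = 12.50 ✓; ∠(RJ, JN) = 90.00° ✓; |JN| = 23.30 ✗.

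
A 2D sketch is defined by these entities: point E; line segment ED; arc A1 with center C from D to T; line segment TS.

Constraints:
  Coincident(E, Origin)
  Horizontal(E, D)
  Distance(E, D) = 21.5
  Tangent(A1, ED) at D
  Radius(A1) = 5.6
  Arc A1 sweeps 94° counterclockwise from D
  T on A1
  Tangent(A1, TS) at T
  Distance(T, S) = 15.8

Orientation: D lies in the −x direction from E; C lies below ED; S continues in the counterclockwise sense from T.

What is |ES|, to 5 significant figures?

33.887

E is at the origin; E and D share the same y with |ED| = 21.5 and D on the −x side, so D = (-21.500, 0.0000). The tangent condition forces CD to be normal to ED, so C = D + (0, -5.6) = (-21.500, -5.6000). On A1, D sits at bearing 90° from C; a 94° counterclockwise sweep puts T at bearing 184°, so T = C + 5.6·(cos 184°, sin 184°) = (-27.086, -5.9906). A1 meets TS tangentially, so CT is at right angles to TS, so TS runs along (−sin 184°, cos 184°); with |TS| = 15.8, S = (-25.984, -21.752). Then |ES| = |S − E| = 33.887.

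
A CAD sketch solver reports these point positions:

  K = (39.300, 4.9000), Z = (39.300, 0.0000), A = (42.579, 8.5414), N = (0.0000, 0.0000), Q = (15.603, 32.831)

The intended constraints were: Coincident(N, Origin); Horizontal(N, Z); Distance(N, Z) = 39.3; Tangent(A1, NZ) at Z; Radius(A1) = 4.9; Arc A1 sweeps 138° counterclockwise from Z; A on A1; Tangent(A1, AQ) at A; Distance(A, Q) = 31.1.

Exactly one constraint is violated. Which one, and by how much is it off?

Distance(A, Q) = 31.1 — off by 5.20.

N = (0.00, 0.00) ✓; N.y = 0.00, Z.y = 0.00 ✓; |NZ| = 39.30 ✓; ∠(KZ, ZN) = 90.00° ✓; |KZ| = 4.900 ✓; bearing(K→A) − bearing(K→Z) = 138.0° ✓; |KA| = 4.900 ✓; ∠(KA, AQ) = 90.00° ✓; |AQ| = 36.30 ✗.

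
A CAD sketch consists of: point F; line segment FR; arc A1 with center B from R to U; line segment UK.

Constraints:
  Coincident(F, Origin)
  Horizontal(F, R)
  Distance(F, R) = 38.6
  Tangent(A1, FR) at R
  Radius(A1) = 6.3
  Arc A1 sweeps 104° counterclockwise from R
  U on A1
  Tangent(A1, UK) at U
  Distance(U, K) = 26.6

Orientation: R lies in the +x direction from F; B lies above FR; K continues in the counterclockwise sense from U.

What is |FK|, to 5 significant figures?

50.955

F is at the origin; FR is horizontal with |FR| = 38.6 and R on the +x side, so R = (38.600, 0.0000). A1 meets FR tangentially, so BR is at right angles to FR, so B = R + (0, 6.3) = (38.600, 6.3000). On A1, R sits at bearing -90° from B; a 104° counterclockwise sweep puts U at bearing 14°, so U = B + 6.3·(cos 14°, sin 14°) = (44.713, 7.8241). A1 meets UK tangentially, so BU is at right angles to UK, so UK runs along (−sin 14°, cos 14°); with |UK| = 26.6, K = (38.278, 33.634). Then |FK| = |K − F| = 50.955.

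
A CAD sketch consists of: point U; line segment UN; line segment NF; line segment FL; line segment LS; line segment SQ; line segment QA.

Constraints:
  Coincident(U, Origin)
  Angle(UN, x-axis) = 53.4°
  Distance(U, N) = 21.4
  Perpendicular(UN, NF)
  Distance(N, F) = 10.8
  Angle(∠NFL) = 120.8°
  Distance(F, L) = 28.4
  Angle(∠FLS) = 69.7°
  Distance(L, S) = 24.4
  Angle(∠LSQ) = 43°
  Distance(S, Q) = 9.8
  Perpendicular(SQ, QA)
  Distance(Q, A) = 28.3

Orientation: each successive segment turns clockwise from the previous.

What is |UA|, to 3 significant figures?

34.1

∠LSQ = 43.0° gives SQ at 16.9° from the x-axis; with |SQ| = 9.8, Q = (6.02, -3.93). SQ is perpendicular to QA, so QA runs at -73.1°; with |QA| = 28.3, A = (14.3, -31.0). Then |UA| = |A − U| = 34.1.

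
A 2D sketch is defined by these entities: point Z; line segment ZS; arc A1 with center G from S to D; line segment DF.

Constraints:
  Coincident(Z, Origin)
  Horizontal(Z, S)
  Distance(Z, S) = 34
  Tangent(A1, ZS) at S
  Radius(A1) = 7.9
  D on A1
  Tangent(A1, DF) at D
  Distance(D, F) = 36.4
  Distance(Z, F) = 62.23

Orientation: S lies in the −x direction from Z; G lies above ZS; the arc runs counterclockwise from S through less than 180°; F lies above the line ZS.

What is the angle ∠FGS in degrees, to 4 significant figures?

163.9°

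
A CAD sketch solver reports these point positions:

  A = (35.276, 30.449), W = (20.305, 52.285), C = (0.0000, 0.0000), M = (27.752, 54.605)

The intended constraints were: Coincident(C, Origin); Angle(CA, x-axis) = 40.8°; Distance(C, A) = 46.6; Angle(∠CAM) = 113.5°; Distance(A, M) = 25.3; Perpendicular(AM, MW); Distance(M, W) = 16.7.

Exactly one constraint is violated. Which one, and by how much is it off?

Distance(M, W) = 16.7 — off by 8.90.

C = (0.00, 0.00) ✓; CA at 40.80° ✓; |CA| = 46.60 ✓; ∠CAM = 113.5° ✓; |AM| = 25.30 ✓; ∠(AM, MW) = 90.00° ✓; |MW| = 7.800 ✗.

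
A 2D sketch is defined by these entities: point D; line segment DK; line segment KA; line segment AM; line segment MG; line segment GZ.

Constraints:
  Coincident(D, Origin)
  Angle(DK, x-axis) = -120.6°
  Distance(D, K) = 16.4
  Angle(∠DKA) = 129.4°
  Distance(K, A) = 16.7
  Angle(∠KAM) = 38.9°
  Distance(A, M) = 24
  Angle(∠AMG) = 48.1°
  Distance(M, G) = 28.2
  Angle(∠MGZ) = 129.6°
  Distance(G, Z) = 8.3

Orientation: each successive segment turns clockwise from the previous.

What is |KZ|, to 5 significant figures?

19.062

D is at the origin; DK runs at -120.6° with length 16.4, so K = (-8.3483, -14.116). ∠DKA = 129.4° gives KA at -171.20° from the x-axis; with |KA| = 16.7, A = (-24.852, -16.671). ∠KAM = 38.9° gives AM at 47.700° from the x-axis; with |AM| = 24.0, M = (-8.6994, 1.0801). ∠AMG = 48.1° gives MG at -84.200° from the x-axis; with |MG| = 28.2, G = (-5.8496, -26.976). ∠MGZ = 129.6° gives GZ at -134.60° from the x-axis; with |GZ| = 8.3, Z = (-11.677, -32.885). Then |KZ| = |Z − K| = 19.062.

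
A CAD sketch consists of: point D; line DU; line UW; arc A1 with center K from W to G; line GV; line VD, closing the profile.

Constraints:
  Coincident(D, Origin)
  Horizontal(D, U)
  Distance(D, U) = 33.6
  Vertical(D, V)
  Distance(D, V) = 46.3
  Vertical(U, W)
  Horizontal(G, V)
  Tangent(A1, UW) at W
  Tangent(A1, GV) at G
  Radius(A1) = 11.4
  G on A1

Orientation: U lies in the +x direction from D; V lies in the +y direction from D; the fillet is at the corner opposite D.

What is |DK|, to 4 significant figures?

41.36

DV is vertical with |DV| = 46.3 and V on the +y side, so V = (0.000, 46.30). The virtual corner opposite D is at (33.60, 46.30). The tangent condition forces KW to be normal to UW and since A1 is tangent to GV there, KG ⟂ GV, with radius 11.4, so the center K sits 11.4 in from both sides at K = (22.20, 34.90). Then |DK| = |K − D| = 41.36.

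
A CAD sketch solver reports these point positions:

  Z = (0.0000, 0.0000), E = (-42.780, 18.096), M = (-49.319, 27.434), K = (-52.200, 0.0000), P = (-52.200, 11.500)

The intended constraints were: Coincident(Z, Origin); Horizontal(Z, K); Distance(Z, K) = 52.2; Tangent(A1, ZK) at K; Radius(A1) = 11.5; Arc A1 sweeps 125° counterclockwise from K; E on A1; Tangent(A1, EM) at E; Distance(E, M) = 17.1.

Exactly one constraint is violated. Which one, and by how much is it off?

Distance(E, M) = 17.1 — off by 5.70.

Z = (0.00, 0.00) ✓; Z.y = 0.00, K.y = 0.00 ✓; |ZK| = 52.20 ✓; ∠(PK, KZ) = 90.00° ✓; |PK| = 11.50 ✓; bearing(P→E) − bearing(P→K) = 125.0° ✓; |PE| = 11.50 ✓; ∠(PE, EM) = 90.00° ✓; |EM| = 11.40 ✗.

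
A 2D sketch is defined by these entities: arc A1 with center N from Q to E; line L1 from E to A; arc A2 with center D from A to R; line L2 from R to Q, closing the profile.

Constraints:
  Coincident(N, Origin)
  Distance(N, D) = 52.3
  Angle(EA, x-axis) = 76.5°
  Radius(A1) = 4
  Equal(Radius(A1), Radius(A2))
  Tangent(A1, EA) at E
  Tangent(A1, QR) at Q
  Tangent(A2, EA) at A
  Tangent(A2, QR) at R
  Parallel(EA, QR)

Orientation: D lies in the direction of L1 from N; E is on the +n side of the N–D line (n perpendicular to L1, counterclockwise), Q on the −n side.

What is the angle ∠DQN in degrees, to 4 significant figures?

85.63°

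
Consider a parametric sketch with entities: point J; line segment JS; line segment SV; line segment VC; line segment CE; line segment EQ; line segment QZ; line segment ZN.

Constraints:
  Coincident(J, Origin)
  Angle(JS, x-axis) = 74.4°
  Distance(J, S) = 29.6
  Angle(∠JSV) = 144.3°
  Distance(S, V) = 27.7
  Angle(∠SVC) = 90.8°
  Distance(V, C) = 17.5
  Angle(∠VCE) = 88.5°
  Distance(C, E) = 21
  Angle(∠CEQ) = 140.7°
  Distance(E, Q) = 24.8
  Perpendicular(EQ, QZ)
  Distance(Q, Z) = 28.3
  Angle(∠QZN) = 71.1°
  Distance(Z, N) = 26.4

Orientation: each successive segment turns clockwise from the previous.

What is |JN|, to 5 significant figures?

46.325

EQ is perpendicular to QZ, so QZ runs at 88.700°; with |QZ| = 28.3, Z = (0.0095268, 48.252). ∠QZN = 71.1° gives ZN at -20.200° from the x-axis; with |ZN| = 26.4, N = (24.786, 39.136). Then |JN| = |N − J| = 46.325.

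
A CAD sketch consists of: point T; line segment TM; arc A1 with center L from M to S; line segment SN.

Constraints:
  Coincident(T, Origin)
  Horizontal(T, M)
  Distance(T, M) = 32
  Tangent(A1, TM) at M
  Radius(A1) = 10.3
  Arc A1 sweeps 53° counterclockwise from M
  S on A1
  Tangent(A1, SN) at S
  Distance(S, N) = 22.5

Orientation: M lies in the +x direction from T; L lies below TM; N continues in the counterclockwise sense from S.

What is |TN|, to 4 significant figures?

24.33

On A1, M sits at bearing 90° from L; a 53° counterclockwise sweep puts S at bearing 143°, so S = L + 10.3·(cos 143°, sin 143°) = (23.77, -4.101). Tangency of A1 to SN means the radius LS is perpendicular to SN, so SN runs along (−sin 143°, cos 143°); with |SN| = 22.5, N = (10.23, -22.07). Then |TN| = |N − T| = 24.33.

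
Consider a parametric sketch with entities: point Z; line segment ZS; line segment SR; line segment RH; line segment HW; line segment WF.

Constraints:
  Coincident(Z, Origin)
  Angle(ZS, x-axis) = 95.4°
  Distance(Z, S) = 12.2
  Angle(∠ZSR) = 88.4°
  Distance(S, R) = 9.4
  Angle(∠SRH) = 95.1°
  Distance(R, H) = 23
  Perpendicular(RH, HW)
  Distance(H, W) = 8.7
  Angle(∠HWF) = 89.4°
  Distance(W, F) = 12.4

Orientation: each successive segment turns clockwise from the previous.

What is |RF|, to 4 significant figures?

13.63

Z is at the origin; ZS runs at 95.4° with length 12.2, so S = (-1.148, 12.15). ∠ZSR = 88.4° gives SR at 3.800° from the x-axis; with |SR| = 9.4, R = (8.231, 12.77). ∠SRH = 95.1° gives RH at -81.10° from the x-axis; with |RH| = 23.0, H = (11.79, -9.954). RH ⟂ HW, so HW runs at -171.1°; with |HW| = 8.7, W = (3.194, -11.30). ∠HWF = 89.4° gives WF at 98.30° from the x-axis; with |WF| = 12.4, F = (1.404, 0.9699). Then |RF| = |F − R| = 13.63.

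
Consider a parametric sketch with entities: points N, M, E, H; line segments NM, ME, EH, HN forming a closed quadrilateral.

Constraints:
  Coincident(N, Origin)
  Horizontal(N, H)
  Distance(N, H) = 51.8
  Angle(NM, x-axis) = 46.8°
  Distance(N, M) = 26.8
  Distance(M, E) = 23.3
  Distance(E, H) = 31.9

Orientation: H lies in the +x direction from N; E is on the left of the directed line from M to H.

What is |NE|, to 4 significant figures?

49.21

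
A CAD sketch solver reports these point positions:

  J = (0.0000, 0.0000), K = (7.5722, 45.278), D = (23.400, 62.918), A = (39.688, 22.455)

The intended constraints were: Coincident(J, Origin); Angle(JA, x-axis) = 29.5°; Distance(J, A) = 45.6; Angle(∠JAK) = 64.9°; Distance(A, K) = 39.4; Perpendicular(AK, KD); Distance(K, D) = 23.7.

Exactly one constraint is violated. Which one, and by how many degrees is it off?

Perpendicular(AK, KD) — off by 6.50°.

J = (0.00, 0.00) ✓; JA at 29.50° ✓; |JA| = 45.60 ✓; ∠JAK = 64.90° ✓; |AK| = 39.40 ✓; ∠(AK, KD) = 96.50° ✗; |KD| = 23.70 ✓.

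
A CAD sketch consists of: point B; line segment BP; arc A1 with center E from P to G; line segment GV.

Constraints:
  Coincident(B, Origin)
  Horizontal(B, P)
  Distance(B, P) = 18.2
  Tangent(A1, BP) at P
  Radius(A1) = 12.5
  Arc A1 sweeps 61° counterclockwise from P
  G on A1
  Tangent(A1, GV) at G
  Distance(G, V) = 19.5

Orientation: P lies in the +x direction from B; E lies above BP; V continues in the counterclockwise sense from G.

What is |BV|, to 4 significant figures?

45.18

B is at the origin; BP is horizontal with |BP| = 18.2 and P on the +x side, so P = (18.20, 0.000). Since A1 is tangent to BP there, EP ⟂ BP, so E = P + (0, 12.5) = (18.20, 12.50). On A1, P sits at bearing -90° from E; a 61° counterclockwise sweep puts G at bearing -29°, so G = E + 12.5·(cos -29°, sin -29°) = (29.13, 6.440). Since A1 is tangent to GV there, EG ⟂ GV, so GV runs along (−sin -29°, cos -29°); with |GV| = 19.5, V = (38.59, 23.49). Then |BV| = |V − B| = 45.18.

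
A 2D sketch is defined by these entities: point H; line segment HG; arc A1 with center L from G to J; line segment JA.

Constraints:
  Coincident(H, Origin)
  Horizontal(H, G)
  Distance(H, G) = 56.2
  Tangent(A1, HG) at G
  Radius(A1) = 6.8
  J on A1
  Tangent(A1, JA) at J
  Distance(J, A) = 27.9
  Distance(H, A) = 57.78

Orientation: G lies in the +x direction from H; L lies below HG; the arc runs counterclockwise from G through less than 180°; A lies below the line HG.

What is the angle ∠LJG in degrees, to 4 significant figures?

47.73°

Checks: ∠(LG, GH) = 90.00° ✓; |LG| = 6.800 ✓; |LJ| = 6.800 ✓; ∠(LJ, JA) = 90.00° ✓; |JA| = 27.90 ✓; |HA| = 57.78 ✓.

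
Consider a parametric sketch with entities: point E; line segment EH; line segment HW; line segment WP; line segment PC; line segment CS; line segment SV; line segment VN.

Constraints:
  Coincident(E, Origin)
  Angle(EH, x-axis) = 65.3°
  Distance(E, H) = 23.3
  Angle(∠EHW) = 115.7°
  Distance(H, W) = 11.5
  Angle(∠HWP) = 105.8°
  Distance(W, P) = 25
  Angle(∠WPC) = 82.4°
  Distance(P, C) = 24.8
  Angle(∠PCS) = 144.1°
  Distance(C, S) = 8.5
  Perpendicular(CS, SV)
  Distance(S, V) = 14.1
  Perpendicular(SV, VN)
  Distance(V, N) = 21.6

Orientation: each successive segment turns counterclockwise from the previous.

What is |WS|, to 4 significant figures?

34.60

∠WPC = 82.4° gives PC at -58.60° from the x-axis; with |PC| = 24.8, C = (-7.547, -1.228). ∠PCS = 144.1° gives CS at -22.70° from the x-axis; with |CS| = 8.5, S = (0.2945, -4.508). Then |WS| = |S − W| = 34.60.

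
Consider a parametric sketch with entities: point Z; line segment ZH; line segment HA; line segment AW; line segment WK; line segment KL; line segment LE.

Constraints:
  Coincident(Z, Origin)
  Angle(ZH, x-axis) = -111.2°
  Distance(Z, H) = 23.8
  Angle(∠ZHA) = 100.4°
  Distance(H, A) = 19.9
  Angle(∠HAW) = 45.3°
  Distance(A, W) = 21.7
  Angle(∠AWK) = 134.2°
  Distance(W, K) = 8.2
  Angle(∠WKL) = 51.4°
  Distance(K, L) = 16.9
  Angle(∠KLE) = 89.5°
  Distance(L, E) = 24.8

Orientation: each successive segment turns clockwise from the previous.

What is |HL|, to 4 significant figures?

7.440

Z is at the origin; ZH runs at -111.2° with length 23.8, so H = (-8.607, -22.19). ∠ZHA = 100.4° gives HA at 169.2° from the x-axis; with |HA| = 19.9, A = (-28.15, -18.46). ∠HAW = 45.3° gives AW at 34.50° from the x-axis; with |AW| = 21.7, W = (-10.27, -6.169). ∠AWK = 134.2° gives WK at -11.30° from the x-axis; with |WK| = 8.2, K = (-2.230, -7.776). ∠WKL = 51.4° gives KL at -139.9° from the x-axis; with |KL| = 16.9, L = (-15.16, -18.66). Then |HL| = |L − H| = 7.440.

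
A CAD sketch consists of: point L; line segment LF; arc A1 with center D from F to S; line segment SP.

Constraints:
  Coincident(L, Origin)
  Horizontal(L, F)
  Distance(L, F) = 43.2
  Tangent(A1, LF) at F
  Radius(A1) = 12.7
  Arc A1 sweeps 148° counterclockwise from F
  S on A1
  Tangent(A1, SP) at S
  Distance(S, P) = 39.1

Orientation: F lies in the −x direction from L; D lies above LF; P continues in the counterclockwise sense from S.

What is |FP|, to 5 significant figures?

51.490

L is at the origin; LF is horizontal with |LF| = 43.2 and F on the −x side, so F = (-43.200, 0.0000). A1 meets LF tangentially, so DF is at right angles to LF, so D = F + (0, 12.7) = (-43.200, 12.700). On A1, F sits at bearing -90° from D; a 148° counterclockwise sweep puts S at bearing 58°, so S = D + 12.7·(cos 58°, sin 58°) = (-36.470, 23.470). Tangency of A1 to SP means the radius DS is perpendicular to SP, so SP runs along (−sin 58°, cos 58°); with |SP| = 39.1, P = (-69.629, 44.190). Then |FP| = |P − F| = 51.490.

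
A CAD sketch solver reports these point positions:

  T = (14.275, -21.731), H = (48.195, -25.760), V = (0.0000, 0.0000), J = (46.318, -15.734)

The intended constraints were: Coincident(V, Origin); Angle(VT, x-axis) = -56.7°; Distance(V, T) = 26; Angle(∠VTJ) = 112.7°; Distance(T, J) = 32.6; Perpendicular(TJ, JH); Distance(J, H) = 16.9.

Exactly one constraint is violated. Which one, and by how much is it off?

Distance(J, H) = 16.9 — off by 6.70.

V = (0.00, 0.00) ✓; VT at -56.70° ✓; |VT| = 26.00 ✓; ∠VTJ = 112.7° ✓; |TJ| = 32.60 ✓; ∠(TJ, JH) = 90.00° ✓; |JH| = 10.20 ✗.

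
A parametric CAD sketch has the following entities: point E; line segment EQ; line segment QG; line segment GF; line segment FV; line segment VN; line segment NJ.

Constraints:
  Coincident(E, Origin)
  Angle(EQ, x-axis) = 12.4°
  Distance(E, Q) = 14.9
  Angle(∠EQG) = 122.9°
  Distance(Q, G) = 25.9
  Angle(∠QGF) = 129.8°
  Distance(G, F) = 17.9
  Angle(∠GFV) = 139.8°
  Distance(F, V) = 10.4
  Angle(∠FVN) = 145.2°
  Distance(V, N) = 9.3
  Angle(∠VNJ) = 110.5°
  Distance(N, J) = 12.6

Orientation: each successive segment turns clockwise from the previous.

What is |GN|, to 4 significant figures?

32.32

E is at the origin; EQ runs at 12.4° with length 14.9, so Q = (14.55, 3.200). ∠EQG = 122.9° gives QG at -44.70° from the x-axis; with |QG| = 25.9, G = (32.96, -15.02). ∠QGF = 129.8° gives GF at -94.90° from the x-axis; with |GF| = 17.9, F = (31.43, -32.85). ∠GFV = 139.8° gives FV at -135.1° from the x-axis; with |FV| = 10.4, V = (24.07, -40.19). ∠FVN = 145.2° gives VN at -169.9° from the x-axis; with |VN| = 9.3, N = (14.91, -41.82). Then |GN| = |N − G| = 32.32.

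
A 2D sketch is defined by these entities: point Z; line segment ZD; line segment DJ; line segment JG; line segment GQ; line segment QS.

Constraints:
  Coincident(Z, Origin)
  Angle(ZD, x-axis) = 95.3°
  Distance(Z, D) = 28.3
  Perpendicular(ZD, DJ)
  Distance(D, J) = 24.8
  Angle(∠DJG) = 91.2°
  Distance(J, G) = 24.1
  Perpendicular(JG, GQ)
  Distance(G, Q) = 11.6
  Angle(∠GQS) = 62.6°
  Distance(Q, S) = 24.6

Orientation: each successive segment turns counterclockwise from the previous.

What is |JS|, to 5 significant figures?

2.2769

JG ⟂ GQ, so GQ runs at 4.1000°; with |GQ| = 11.6, Q = (-14.015, 2.6793). ∠GQS = 62.6° gives QS at 121.50° from the x-axis; with |QS| = 24.6, S = (-26.868, 23.654). Then |JS| = |S − J| = 2.2769.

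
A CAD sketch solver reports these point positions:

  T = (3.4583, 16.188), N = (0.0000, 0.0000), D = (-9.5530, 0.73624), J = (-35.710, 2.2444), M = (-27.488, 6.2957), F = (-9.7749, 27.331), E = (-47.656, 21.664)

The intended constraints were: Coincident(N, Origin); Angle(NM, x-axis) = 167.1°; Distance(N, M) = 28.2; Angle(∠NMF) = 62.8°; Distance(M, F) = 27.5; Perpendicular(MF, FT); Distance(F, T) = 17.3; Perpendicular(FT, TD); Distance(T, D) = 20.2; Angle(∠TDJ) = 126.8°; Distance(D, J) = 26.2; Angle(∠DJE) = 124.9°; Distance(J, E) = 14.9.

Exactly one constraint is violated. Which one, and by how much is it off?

Distance(J, E) = 14.9 — off by 7.90.

N = (0.00, 0.00) ✓; NM at 167.1° ✓; |NM| = 28.20 ✓; ∠NMF = 62.80° ✓; |MF| = 27.50 ✓; ∠(MF, FT) = 90.00° ✓; |FT| = 17.30 ✓; ∠(FT, TD) = 90.00° ✓; |TD| = 20.20 ✓; ∠TDJ = 126.8° ✓; |DJ| = 26.20 ✓; ∠DJE = 124.9° ✓; |JE| = 22.80 ✗.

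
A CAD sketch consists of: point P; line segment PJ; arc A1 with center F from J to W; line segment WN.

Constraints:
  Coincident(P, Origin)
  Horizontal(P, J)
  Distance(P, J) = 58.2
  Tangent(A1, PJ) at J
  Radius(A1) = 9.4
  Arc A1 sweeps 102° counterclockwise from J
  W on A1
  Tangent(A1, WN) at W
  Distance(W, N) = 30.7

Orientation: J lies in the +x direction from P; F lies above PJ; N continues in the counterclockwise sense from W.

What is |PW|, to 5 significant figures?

68.344

P is at the origin; P and J share the same y with |PJ| = 58.2 and J on the +x side, so J = (58.200, 0.0000). A1 meets PJ tangentially, so FJ is at right angles to PJ, so F = J + (0, 9.4) = (58.200, 9.4000). On A1, J sits at bearing -90° from F; a 102° counterclockwise sweep puts W at bearing 12°, so W = F + 9.4·(cos 12°, sin 12°) = (67.395, 11.354). Then |PW| = |W − P| = 68.344.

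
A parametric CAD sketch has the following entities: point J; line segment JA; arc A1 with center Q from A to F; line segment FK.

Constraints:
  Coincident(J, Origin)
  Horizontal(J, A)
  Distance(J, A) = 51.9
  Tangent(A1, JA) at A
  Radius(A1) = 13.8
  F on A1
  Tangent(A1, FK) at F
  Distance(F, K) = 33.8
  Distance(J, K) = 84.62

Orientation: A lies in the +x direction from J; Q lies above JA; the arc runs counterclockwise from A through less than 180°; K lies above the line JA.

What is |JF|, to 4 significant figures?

66.35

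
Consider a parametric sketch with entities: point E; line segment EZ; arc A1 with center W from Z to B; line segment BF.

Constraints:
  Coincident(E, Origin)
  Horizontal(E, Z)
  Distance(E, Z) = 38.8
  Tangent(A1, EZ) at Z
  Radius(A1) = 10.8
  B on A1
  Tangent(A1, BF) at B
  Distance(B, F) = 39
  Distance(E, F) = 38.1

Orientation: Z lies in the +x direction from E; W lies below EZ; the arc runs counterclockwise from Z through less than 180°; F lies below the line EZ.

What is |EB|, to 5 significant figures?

30.205

E is at the origin; EZ is horizontal with |EZ| = 38.8 and Z on the +x side, so Z = (38.800, 0.0000). A1 meets EZ tangentially, so WZ is at right angles to EZ, so W = Z + (0, -10.8) = (38.800, -10.800). Since WB ⟂ BF (tangency), |WF| = √(10.8² + 39.0²) = 40.468 regardless of where B sits on A1. So F lies on both circle(E, 38.1) and circle(W, 40.468); the below-EZ intersection is F = (8.1459, -37.219). B is the foot of the tangent from F: B = (29.822, -4.7975).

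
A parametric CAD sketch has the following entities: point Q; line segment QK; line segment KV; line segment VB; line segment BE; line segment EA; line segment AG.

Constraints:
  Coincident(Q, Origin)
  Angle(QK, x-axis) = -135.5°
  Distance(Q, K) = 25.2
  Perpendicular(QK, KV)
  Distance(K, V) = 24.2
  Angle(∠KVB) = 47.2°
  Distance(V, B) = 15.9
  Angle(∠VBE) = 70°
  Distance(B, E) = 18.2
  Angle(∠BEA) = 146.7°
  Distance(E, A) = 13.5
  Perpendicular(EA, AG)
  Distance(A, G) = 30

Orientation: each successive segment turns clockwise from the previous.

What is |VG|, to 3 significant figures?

19.1

Q is at the origin; QK runs at -135.5° with length 25.2, so K = (-18.0, -17.7). QK ⟂ KV, so KV runs at 134°; with |KV| = 24.2, V = (-34.9, -0.402). ∠KVB = 47.2° gives VB at 1.70° from the x-axis; with |VB| = 15.9, B = (-19.0, 0.0694). ∠VBE = 70.0° gives BE at -108° from the x-axis; with |BE| = 18.2, E = (-24.8, -17.2). ∠BEA = 146.7° gives EA at -142° from the x-axis; with |EA| = 13.5, A = (-35.3, -25.6). The perpendicularity gives AG at right angles to EA, so AG runs at 128°; with |AG| = 30.0, G = (-54.0, -2.08). Then |VG| = |G − V| = 19.1.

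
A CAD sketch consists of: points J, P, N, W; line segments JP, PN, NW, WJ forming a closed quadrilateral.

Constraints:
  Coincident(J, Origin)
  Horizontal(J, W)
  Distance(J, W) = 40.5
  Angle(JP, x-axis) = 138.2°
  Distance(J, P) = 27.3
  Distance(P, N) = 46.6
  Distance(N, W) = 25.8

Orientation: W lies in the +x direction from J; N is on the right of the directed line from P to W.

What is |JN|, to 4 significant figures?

19.50

Checks: |PN| = 46.60 ✓; |NW| = 25.80 ✓.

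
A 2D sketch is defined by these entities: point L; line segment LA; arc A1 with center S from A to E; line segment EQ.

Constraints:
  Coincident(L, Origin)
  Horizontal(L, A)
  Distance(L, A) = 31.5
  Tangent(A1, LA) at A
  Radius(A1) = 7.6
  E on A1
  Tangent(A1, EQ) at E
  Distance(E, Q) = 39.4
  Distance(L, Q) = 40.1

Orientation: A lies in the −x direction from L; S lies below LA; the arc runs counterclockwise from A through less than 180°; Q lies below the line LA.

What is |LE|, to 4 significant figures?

38.89

L is at the origin; L and A share the same y with |LA| = 31.5 and A on the −x side, so A = (-31.50, 0.000). Since A1 is tangent to LA there, SA ⟂ LA, so S = A + (0, -7.6) = (-31.50, -7.600). Since SE ⟂ EQ (tangency), |SQ| = √(7.6² + 39.4²) = 40.13 regardless of where E sits on A1. So Q lies on both circle(L, 40.1) and circle(S, 40.13); the below-LA intersection is Q = (-7.112, -39.46). E is the foot of the tangent from Q: E = (-36.55, -13.28).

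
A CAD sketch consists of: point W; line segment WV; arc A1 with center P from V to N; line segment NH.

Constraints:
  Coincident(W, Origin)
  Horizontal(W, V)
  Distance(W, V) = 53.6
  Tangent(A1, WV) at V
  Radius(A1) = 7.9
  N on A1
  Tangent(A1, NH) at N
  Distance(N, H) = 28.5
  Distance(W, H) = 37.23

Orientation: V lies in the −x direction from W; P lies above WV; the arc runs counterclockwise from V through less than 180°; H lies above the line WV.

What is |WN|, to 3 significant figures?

47.8

W is at the origin; W and V share the same y with |WV| = 53.6 and V on the −x side, so V = (-53.6, 0.00). Tangency of A1 to WV means the radius PV is perpendicular to WV, so P = V + (0, 7.9) = (-53.6, 7.90). Since PN ⟂ NH (tangency), |PH| = √(7.9² + 28.5²) = 29.6 regardless of where N sits on A1. So H lies on both circle(W, 37.23) and circle(P, 29.6); the above-WV intersection is H = (-28.6, 23.8). N is the foot of the tangent from H: N = (-47.7, 2.61).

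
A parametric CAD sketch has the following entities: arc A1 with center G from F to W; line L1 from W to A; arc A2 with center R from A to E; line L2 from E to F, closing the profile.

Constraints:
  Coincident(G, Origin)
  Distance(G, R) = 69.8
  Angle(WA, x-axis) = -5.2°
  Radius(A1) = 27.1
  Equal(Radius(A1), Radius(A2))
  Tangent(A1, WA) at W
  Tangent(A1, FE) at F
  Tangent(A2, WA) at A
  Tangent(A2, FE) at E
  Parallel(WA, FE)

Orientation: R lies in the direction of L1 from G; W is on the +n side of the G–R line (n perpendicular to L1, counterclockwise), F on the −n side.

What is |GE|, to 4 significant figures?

74.88

The slot axis is L1's direction at -5.2°, so u = (cos -5.2°, sin -5.2°) = (0.9959, -0.09063) and n = (−sin -5.2°, cos -5.2°) = (0.09063, 0.9959). G is at the origin and R lies 69.8 along u from G, so R = 69.8·u = (69.51, -6.326). Tangency of A1 to both parallel lines with radius 27.1 puts W and F at G ± 27.1·n: W = (2.456, 26.99), F = (-2.456, -26.99). Equal radii place A and E the same way about R: A = R + 27.1·n = (71.97, 20.66), E = R − 27.1·n = (67.06, -33.31). Then |GE| = |E − G| = 74.88.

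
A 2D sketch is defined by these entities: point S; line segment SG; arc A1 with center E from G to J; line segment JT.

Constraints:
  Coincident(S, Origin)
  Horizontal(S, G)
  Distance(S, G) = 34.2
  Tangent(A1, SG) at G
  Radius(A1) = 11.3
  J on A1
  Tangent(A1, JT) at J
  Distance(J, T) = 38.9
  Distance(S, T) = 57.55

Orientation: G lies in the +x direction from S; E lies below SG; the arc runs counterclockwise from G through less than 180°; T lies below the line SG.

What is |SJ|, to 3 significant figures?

26.1

Checks: ∠(EG, GS) = 90.00° ✓; |EJ| = 11.30 ✓; ∠(EJ, JT) = 90.00° ✓; |JT| = 38.90 ✓; |ST| = 57.55 ✓.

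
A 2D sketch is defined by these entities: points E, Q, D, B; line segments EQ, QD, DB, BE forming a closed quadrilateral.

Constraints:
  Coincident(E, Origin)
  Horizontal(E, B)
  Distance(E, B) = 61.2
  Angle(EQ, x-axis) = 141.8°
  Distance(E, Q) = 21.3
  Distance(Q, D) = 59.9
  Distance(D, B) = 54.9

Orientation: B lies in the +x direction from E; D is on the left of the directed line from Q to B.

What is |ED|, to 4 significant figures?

57.23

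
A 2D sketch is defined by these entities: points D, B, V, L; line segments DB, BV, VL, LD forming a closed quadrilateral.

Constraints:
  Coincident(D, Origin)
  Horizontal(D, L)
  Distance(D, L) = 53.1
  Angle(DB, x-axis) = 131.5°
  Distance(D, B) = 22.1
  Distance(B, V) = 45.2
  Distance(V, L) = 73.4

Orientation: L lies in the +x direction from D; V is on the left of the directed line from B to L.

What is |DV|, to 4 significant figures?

56.94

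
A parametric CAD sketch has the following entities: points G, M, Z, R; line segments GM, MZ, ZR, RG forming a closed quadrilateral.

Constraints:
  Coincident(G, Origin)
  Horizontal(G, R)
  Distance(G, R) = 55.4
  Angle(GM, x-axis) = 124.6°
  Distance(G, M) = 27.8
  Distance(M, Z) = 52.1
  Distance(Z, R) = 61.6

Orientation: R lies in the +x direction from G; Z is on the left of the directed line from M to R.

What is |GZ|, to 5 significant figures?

59.988

Checks: |MZ| = 52.10 ✓; |ZR| = 61.60 ✓.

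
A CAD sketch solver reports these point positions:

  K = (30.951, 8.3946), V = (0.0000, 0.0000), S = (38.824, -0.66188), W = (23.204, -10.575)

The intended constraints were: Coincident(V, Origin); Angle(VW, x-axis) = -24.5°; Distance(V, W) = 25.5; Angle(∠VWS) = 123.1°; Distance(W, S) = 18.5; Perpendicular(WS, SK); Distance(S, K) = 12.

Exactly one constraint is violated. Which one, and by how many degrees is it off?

Perpendicular(WS, SK) — off by 8.60°.

V = (0.00, 0.00) ✓; VW at -24.50° ✓; |VW| = 25.50 ✓; ∠VWS = 123.1° ✓; |WS| = 18.50 ✓; ∠(WS, SK) = 98.60° ✗; |SK| = 12.00 ✓.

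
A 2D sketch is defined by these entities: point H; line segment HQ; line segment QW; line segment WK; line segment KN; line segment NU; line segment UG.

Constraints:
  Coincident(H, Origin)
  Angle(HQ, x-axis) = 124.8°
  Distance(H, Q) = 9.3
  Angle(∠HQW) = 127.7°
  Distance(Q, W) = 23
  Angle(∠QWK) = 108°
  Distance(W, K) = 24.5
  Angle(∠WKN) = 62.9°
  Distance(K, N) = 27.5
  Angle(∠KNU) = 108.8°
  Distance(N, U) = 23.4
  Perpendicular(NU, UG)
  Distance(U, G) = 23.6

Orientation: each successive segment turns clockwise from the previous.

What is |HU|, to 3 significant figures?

12.6

∠WKN = 62.9° gives KN at -117° from the x-axis; with |KN| = 27.5, N = (13.8, 5.20). ∠KNU = 108.8° gives NU at 172° from the x-axis; with |NU| = 23.4, U = (-9.39, 8.37). Then |HU| = |U − H| = 12.6.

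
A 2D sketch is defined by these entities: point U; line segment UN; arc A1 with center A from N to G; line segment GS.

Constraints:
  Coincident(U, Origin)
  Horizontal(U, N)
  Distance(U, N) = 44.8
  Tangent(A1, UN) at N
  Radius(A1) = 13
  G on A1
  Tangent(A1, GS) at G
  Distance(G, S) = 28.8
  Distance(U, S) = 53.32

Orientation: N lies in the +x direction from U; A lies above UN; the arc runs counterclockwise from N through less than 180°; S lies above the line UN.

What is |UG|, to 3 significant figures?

58.2

Checks: |AG| = 13.00 ✓; ∠(AG, GS) = 90.00° ✓; |GS| = 28.80 ✓; |US| = 53.32 ✓.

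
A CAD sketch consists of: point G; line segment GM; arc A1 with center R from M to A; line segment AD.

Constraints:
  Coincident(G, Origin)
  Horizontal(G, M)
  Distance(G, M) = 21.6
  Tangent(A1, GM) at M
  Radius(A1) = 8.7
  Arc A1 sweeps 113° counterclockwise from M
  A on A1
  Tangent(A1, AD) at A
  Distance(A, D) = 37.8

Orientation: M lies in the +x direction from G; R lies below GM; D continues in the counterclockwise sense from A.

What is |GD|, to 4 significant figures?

54.80

On A1, M sits at bearing 90° from R; a 113° counterclockwise sweep puts A at bearing 203°, so A = R + 8.7·(cos 203°, sin 203°) = (13.59, -12.10). Since A1 is tangent to AD there, RA ⟂ AD, so AD runs along (−sin 203°, cos 203°); with |AD| = 37.8, D = (28.36, -46.89). Then |GD| = |D − G| = 54.80.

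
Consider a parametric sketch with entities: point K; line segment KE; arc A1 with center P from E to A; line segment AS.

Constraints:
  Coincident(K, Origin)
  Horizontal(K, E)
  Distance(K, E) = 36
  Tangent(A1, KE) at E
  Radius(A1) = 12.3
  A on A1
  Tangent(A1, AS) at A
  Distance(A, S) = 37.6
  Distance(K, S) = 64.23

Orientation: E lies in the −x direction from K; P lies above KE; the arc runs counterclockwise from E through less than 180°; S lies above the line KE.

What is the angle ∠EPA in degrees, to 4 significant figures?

111.0°

Checks: ∠(PE, EK) = 90.00° ✓; |PE| = 12.30 ✓; |PA| = 12.30 ✓; ∠(PA, AS) = 90.00° ✓; |AS| = 37.60 ✓; |KS| = 64.23 ✓.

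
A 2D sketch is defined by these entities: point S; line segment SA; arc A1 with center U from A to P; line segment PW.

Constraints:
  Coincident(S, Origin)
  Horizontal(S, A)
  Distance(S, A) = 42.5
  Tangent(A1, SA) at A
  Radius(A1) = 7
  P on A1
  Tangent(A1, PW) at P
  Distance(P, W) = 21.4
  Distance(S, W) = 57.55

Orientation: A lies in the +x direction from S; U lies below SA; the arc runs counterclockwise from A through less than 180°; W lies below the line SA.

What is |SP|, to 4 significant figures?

38.68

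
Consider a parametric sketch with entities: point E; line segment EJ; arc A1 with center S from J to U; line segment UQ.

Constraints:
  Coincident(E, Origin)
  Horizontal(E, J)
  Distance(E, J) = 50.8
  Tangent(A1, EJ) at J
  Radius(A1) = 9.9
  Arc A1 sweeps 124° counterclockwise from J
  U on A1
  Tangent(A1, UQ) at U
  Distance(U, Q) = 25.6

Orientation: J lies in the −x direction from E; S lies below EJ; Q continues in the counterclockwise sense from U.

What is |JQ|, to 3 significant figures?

37.2

E is at the origin; EJ is horizontal with |EJ| = 50.8 and J on the −x side, so J = (-50.8, 0.00). Since A1 is tangent to EJ there, SJ ⟂ EJ, so S = J + (0, -9.9) = (-50.8, -9.90). On A1, J sits at bearing 90° from S; a 124° counterclockwise sweep puts U at bearing 214°, so U = S + 9.9·(cos 214°, sin 214°) = (-59.0, -15.4). The tangent condition forces SU to be normal to UQ, so UQ runs along (−sin 214°, cos 214°); with |UQ| = 25.6, Q = (-44.7, -36.7). Then |JQ| = |Q − J| = 37.2.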